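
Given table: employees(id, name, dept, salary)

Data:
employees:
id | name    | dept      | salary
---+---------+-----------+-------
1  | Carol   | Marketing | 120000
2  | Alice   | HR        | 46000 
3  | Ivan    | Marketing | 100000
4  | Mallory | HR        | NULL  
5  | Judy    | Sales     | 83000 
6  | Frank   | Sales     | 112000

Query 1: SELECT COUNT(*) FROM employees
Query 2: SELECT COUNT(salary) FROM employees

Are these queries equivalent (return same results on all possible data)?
No, not equivalent

Query 1 returns: [(6,)]
Query 2 returns: [(5,)]

Reason: COUNT(*) includes NULLs, COUNT(column) excludes them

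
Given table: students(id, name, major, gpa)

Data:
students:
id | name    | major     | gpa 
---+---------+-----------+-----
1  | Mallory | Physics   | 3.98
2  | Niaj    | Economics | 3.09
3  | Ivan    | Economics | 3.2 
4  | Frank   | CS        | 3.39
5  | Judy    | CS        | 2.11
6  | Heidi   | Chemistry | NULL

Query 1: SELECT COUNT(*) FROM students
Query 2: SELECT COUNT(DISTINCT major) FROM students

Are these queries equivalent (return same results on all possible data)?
No, not equivalent

Query 1 returns: [(6,)]
Query 2 returns: [(4,)]

Reason: COUNT(*) counts rows, COUNT(DISTINCT major) counts unique majors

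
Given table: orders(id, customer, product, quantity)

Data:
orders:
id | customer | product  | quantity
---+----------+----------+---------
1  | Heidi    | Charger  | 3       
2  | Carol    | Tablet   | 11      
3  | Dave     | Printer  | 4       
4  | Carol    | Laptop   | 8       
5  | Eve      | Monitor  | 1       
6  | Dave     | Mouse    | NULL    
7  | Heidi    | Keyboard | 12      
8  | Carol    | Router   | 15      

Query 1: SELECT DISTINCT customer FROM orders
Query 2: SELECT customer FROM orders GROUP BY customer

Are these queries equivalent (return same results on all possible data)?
Yes, equivalent

Both queries return: [('Carol',), ('Dave',), ('Eve',), ('Heidi',)]

Reason: Both get unique customers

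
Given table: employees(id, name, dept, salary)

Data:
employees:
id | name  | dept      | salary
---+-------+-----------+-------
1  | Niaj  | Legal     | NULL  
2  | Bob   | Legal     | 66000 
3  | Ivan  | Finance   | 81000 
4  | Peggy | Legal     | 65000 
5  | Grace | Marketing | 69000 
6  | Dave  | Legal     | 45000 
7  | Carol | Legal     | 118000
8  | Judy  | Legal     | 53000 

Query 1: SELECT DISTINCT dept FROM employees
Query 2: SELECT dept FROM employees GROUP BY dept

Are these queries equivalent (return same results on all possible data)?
Yes, equivalent

Both queries return: [('Finance',), ('Legal',), ('Marketing',)]

Reason: Both get unique depts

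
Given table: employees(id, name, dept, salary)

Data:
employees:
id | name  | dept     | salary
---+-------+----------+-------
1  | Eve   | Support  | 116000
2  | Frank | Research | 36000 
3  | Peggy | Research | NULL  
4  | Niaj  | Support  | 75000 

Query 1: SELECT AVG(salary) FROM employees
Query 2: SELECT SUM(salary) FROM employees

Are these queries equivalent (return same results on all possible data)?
No, not equivalent

Query 1 returns: [(75666.66666666667,)]
Query 2 returns: [(227000,)]

Reason: AVG vs SUM give different aggregate values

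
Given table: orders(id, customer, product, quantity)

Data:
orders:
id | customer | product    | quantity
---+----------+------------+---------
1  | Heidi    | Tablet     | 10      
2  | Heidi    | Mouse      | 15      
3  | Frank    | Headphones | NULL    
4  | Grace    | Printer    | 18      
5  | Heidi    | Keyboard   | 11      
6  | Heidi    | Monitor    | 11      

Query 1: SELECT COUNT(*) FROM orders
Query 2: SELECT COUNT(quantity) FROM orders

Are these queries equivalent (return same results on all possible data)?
No, not equivalent

Query 1 returns: [(6,)]
Query 2 returns: [(5,)]

Reason: COUNT(*) includes NULLs, COUNT(column) excludes them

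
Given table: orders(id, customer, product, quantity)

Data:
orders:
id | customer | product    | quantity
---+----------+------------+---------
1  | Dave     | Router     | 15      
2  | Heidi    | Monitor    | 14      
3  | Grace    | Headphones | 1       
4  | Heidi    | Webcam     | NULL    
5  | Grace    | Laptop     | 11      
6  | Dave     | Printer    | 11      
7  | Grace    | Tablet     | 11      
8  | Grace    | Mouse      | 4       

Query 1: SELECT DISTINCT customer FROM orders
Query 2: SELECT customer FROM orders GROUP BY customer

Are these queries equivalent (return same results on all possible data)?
Yes, equivalent

Both queries return: [('Dave',), ('Grace',), ('Heidi',)]

Reason: Both get unique customers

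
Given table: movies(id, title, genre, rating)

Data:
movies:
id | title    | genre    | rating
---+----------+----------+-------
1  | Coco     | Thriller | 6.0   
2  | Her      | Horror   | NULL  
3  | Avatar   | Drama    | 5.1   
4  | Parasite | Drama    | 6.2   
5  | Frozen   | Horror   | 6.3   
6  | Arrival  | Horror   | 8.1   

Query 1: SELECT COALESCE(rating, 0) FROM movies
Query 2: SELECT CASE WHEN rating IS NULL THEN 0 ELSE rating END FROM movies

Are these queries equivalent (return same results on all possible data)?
Yes, equivalent

Both queries return: [(0,), (5.1,), (6.0,), (6.2,), (6.3,), (8.1,)]

Reason: COALESCE vs CASE for NULL handling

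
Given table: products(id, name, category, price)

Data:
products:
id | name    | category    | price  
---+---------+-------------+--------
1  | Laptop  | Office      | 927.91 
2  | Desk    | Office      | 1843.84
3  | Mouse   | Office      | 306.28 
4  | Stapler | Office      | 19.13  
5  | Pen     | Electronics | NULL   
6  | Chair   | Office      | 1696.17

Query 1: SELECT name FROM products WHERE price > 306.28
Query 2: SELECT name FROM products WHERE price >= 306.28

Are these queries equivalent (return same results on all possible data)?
No, not equivalent

Query 1 returns: [('Laptop',), ('Desk',), ('Chair',)]
Query 2 returns: [('Laptop',), ('Desk',), ('Mouse',), ('Chair',)]

Reason: > vs >= gives different results when price = 306.28 exists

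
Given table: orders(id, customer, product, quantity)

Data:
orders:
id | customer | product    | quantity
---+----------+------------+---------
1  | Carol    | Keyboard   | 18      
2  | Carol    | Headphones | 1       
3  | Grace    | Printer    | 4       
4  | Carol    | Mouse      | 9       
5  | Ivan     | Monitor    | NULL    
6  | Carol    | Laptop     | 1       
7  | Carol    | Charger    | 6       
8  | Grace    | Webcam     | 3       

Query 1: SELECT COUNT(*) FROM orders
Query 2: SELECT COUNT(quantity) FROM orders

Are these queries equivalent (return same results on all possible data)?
No, not equivalent

Query 1 returns: [(8,)]
Query 2 returns: [(7,)]

Reason: COUNT(*) includes NULLs, COUNT(column) excludes them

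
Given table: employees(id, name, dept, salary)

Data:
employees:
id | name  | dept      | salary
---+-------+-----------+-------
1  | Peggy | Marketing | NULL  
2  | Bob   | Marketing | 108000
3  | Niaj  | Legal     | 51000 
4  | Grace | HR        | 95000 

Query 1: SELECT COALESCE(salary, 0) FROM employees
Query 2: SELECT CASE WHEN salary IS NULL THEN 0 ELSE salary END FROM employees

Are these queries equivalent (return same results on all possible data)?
Yes, equivalent

Both queries return: [(0,), (51000,), (95000,), (108000,)]

Reason: COALESCE vs CASE for NULL handling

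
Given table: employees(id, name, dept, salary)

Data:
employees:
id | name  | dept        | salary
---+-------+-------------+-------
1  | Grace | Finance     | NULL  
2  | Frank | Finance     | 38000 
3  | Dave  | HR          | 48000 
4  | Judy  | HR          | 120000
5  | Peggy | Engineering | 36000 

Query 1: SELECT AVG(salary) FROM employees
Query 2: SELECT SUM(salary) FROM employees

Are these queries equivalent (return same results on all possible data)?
No, not equivalent

Query 1 returns: [(60500.0,)]
Query 2 returns: [(242000,)]

Reason: AVG vs SUM give different aggregate values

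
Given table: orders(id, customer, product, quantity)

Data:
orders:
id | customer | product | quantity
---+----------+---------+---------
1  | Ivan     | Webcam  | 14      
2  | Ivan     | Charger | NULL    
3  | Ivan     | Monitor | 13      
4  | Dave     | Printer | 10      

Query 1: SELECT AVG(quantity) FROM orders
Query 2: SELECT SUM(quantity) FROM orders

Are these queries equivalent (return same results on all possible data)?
No, not equivalent

Query 1 returns: [(12.333333333333334,)]
Query 2 returns: [(37,)]

Reason: AVG vs SUM give different aggregate values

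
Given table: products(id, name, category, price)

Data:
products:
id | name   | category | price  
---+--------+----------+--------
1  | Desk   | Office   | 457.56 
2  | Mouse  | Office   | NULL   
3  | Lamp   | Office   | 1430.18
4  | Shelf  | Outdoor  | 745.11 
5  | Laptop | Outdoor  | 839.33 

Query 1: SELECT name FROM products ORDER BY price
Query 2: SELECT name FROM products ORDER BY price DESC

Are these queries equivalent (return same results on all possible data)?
No, not equivalent

Query 1 returns: [('Mouse',), ('Desk',), ('Shelf',), ('Laptop',), ('Lamp',)]
Query 2 returns: [('Lamp',), ('Laptop',), ('Shelf',), ('Desk',), ('Mouse',)]

Reason: ASC vs DESC gives opposite ordering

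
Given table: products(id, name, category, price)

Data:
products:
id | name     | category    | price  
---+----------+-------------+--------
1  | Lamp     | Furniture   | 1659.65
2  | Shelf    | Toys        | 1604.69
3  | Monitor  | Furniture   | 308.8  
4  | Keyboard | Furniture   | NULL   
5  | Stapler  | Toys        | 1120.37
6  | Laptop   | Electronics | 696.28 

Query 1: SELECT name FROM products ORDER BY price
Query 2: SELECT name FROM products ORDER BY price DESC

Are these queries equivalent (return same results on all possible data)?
No, not equivalent

Query 1 returns: [('Keyboard',), ('Monitor',), ('Laptop',), ('Stapler',), ('Shelf',), ('Lamp',)]
Query 2 returns: [('Lamp',), ('Shelf',), ('Stapler',), ('Laptop',), ('Monitor',), ('Keyboard',)]

Reason: ASC vs DESC gives opposite ordering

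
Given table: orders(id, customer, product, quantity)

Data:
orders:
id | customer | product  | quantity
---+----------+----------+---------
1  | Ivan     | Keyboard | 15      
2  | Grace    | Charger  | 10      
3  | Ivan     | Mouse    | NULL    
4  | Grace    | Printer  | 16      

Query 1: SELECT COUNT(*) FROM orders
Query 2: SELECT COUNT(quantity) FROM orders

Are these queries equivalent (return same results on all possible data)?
No, not equivalent

Query 1 returns: [(4,)]
Query 2 returns: [(3,)]

Reason: COUNT(*) includes NULLs, COUNT(column) excludes them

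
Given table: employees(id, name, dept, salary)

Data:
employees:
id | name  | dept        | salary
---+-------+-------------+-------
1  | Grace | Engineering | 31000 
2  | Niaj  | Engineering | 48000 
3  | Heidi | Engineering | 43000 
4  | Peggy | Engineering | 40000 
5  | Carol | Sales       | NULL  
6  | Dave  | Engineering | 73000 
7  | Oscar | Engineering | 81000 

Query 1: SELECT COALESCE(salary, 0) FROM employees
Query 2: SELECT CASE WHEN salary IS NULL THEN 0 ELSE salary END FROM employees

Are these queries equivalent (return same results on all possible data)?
Yes, equivalent

Both queries return: [(0,), (31000,), (40000,), (43000,), (48000,), (73000,), (81000,)]

Reason: COALESCE vs CASE for NULL handling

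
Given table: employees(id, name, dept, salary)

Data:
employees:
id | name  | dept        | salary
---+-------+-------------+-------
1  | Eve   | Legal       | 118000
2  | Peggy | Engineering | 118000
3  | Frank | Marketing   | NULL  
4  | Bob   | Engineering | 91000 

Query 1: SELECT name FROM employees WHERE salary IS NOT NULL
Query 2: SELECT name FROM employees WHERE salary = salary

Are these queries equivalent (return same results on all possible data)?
Yes, equivalent

Both queries return: [('Bob',), ('Eve',), ('Peggy',)]

Reason: IS NOT NULL vs self-equality (both exclude NULLs)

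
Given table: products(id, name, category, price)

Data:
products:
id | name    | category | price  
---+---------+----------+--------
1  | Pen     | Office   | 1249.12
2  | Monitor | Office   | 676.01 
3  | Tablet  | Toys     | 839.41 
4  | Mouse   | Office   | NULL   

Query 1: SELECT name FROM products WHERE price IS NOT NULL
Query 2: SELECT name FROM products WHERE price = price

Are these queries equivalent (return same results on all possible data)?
Yes, equivalent

Both queries return: [('Monitor',), ('Pen',), ('Tablet',)]

Reason: IS NOT NULL vs self-equality (both exclude NULLs)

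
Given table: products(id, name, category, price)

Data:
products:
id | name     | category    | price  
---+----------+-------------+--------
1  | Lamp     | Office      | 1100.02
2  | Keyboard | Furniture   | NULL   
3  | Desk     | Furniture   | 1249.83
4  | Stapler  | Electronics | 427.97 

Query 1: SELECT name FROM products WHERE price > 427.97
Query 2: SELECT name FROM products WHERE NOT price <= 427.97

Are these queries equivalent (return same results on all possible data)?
Yes, equivalent

Both queries return: [('Desk',), ('Lamp',)]

Reason: Both filter price > 427.97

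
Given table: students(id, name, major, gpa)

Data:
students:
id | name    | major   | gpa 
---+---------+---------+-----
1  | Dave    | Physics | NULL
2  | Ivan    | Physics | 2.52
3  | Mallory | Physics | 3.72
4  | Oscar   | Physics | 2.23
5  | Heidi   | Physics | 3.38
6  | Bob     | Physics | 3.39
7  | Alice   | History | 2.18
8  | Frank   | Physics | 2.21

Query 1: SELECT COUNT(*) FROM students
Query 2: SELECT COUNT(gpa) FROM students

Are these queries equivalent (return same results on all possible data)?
No, not equivalent

Query 1 returns: [(8,)]
Query 2 returns: [(7,)]

Reason: COUNT(*) includes NULLs, COUNT(column) excludes them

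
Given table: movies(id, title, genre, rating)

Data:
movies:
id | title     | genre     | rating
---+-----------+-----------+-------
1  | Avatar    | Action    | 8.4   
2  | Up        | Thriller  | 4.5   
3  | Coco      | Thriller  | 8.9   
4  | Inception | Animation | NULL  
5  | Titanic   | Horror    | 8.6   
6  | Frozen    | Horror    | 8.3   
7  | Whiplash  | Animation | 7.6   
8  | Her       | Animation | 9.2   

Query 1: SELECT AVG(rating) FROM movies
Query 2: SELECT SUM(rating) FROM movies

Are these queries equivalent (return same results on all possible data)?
No, not equivalent

Query 1 returns: [(7.928571428571429,)]
Query 2 returns: [(55.5,)]

Reason: AVG vs SUM give different aggregate values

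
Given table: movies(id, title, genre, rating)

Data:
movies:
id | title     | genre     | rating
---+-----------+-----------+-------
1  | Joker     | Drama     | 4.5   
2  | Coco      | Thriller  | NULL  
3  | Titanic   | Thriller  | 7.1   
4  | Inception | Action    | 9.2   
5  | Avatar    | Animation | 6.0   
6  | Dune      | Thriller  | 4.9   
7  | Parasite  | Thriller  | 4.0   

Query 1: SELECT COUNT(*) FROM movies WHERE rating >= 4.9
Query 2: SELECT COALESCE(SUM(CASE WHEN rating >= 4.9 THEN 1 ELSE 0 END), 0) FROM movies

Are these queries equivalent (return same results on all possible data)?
Yes, equivalent

Both queries return: [(4,)]

Reason: COUNT with WHERE vs conditional SUM (COALESCE handles empty-table NULL)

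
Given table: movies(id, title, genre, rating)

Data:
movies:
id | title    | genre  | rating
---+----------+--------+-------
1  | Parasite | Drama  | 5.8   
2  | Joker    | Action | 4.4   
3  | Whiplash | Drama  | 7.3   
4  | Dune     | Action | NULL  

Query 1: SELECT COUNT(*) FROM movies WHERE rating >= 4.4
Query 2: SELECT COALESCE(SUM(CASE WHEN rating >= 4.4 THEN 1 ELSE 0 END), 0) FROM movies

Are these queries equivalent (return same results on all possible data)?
Yes, equivalent

Both queries return: [(3,)]

Reason: COUNT with WHERE vs conditional SUM (COALESCE handles empty-table NULL)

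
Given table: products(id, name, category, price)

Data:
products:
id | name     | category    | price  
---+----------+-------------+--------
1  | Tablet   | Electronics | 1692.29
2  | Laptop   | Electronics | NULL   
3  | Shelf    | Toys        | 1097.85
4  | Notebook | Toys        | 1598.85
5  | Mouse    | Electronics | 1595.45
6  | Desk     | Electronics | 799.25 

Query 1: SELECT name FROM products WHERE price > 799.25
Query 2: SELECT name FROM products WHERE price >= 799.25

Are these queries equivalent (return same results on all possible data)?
No, not equivalent

Query 1 returns: [('Tablet',), ('Shelf',), ('Notebook',), ('Mouse',)]
Query 2 returns: [('Tablet',), ('Shelf',), ('Notebook',), ('Mouse',), ('Desk',)]

Reason: > vs >= gives different results when price = 799.25 exists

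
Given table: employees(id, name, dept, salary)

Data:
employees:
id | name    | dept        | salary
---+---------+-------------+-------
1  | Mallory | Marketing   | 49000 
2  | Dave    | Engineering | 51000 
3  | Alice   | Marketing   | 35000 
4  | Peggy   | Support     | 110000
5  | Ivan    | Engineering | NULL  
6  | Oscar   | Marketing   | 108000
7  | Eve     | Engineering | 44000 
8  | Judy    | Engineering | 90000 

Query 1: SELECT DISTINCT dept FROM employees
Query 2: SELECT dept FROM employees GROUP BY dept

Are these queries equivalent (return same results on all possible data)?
Yes, equivalent

Both queries return: [('Engineering',), ('Marketing',), ('Support',)]

Reason: Both get unique depts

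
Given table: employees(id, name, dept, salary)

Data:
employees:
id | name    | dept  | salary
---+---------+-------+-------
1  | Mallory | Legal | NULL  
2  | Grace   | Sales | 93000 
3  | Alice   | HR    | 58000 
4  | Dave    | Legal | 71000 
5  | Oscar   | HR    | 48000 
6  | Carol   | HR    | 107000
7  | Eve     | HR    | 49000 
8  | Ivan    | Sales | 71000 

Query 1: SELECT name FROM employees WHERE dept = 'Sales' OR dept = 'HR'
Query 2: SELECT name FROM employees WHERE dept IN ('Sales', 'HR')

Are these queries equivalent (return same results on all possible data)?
Yes, equivalent

Both queries return: [('Alice',), ('Carol',), ('Eve',), ('Grace',), ('Ivan',), ('Oscar',)]

Reason: OR vs IN are equivalent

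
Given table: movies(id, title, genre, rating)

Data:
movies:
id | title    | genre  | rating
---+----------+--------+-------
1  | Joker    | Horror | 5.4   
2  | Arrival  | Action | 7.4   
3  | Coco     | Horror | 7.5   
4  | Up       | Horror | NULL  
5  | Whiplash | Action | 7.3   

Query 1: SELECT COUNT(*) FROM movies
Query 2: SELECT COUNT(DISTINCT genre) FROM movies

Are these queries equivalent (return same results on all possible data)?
No, not equivalent

Query 1 returns: [(5,)]
Query 2 returns: [(2,)]

Reason: COUNT(*) counts rows, COUNT(DISTINCT genre) counts unique genres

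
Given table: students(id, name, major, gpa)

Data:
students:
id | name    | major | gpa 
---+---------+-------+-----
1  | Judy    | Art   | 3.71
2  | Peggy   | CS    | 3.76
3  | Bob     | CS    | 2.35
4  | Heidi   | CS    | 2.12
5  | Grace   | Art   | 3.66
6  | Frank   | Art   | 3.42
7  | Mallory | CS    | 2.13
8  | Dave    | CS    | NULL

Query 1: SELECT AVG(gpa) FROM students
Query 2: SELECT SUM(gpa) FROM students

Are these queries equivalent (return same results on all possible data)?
No, not equivalent

Query 1 returns: [(3.0214285714285714,)]
Query 2 returns: [(21.15,)]

Reason: AVG vs SUM give different aggregate values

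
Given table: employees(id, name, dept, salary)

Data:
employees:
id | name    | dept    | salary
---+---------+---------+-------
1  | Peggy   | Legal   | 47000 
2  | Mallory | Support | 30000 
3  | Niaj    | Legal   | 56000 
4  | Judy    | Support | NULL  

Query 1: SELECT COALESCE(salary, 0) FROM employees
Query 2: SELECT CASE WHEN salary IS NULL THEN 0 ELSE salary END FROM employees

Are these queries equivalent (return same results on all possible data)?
Yes, equivalent

Both queries return: [(0,), (30000,), (47000,), (56000,)]

Reason: COALESCE vs CASE for NULL handling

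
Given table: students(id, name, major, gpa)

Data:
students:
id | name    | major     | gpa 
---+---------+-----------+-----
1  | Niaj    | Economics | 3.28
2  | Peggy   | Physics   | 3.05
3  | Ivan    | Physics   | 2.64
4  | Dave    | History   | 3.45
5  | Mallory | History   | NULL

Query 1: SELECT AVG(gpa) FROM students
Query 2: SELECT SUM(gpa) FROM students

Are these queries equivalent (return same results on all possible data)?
No, not equivalent

Query 1 returns: [(3.105,)]
Query 2 returns: [(12.42,)]

Reason: AVG vs SUM give different aggregate values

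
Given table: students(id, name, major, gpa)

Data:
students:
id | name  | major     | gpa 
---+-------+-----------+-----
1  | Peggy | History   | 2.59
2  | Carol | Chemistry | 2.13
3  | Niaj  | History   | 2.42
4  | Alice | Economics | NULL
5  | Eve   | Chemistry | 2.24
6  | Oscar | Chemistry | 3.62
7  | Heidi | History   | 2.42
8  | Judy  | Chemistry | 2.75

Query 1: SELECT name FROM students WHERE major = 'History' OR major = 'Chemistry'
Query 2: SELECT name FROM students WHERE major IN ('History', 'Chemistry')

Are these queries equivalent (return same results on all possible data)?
Yes, equivalent

Both queries return: [('Carol',), ('Eve',), ('Heidi',), ('Judy',), ('Niaj',), ('Oscar',), ('Peggy',)]

Reason: OR vs IN are equivalent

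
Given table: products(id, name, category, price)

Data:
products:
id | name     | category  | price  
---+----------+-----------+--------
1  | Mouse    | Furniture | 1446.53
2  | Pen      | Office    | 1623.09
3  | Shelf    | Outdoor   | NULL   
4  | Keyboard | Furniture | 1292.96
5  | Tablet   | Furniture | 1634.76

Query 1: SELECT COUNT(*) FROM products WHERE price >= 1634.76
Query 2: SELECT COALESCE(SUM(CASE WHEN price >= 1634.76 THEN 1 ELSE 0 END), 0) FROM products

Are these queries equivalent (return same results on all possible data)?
Yes, equivalent

Both queries return: [(1,)]

Reason: COUNT with WHERE vs conditional SUM (COALESCE handles empty-table NULL)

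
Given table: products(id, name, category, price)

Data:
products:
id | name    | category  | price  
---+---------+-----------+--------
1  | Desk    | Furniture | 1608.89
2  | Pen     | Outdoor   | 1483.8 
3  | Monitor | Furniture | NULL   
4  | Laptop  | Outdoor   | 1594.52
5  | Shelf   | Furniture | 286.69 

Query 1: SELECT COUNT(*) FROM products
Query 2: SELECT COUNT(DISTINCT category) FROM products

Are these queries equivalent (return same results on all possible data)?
No, not equivalent

Query 1 returns: [(5,)]
Query 2 returns: [(2,)]

Reason: COUNT(*) counts rows, COUNT(DISTINCT category) counts unique categorys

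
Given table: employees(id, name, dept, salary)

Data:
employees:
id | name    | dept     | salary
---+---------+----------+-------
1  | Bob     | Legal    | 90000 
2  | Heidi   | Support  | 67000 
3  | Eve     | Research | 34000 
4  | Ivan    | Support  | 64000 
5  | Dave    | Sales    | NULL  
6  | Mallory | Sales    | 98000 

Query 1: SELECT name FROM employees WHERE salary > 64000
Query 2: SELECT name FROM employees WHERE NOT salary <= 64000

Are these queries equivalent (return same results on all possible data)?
Yes, equivalent

Both queries return: [('Bob',), ('Heidi',), ('Mallory',)]

Reason: Both filter salary > 64000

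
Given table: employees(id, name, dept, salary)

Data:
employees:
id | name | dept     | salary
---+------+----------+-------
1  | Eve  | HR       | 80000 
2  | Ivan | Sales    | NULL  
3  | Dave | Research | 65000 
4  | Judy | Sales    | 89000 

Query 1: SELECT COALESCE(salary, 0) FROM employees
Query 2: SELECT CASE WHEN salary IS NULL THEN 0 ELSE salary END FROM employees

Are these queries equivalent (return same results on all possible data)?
Yes, equivalent

Both queries return: [(0,), (65000,), (80000,), (89000,)]

Reason: COALESCE vs CASE for NULL handling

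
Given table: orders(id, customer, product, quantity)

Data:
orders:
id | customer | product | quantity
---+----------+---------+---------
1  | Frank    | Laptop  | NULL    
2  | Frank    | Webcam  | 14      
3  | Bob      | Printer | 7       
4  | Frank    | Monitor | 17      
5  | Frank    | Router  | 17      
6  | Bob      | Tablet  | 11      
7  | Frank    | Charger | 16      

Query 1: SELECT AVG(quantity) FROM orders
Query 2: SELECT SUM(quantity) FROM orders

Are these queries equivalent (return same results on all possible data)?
No, not equivalent

Query 1 returns: [(13.666666666666666,)]
Query 2 returns: [(82,)]

Reason: AVG vs SUM give different aggregate values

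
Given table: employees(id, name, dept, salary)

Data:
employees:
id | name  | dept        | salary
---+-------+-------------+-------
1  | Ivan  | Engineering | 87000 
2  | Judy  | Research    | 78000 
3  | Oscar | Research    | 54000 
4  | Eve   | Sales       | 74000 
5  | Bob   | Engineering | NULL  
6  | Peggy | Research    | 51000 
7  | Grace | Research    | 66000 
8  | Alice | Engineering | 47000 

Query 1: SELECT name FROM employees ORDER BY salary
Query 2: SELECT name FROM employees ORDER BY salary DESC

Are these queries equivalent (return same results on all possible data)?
No, not equivalent

Query 1 returns: [('Bob',), ('Alice',), ('Peggy',), ('Oscar',), ('Grace',), ('Eve',), ('Judy',), ('Ivan',)]
Query 2 returns: [('Ivan',), ('Judy',), ('Eve',), ('Grace',), ('Oscar',), ('Peggy',), ('Alice',), ('Bob',)]

Reason: ASC vs DESC gives opposite ordering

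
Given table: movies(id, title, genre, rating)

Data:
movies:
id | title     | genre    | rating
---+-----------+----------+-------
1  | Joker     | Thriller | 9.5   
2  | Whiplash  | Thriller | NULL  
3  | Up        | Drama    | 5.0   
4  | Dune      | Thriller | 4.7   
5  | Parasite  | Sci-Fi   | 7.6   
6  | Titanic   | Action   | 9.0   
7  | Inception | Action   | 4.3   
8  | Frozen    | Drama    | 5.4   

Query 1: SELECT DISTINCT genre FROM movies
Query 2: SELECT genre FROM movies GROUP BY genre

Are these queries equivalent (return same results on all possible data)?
Yes, equivalent

Both queries return: [('Action',), ('Drama',), ('Sci-Fi',), ('Thriller',)]

Reason: Both get unique genres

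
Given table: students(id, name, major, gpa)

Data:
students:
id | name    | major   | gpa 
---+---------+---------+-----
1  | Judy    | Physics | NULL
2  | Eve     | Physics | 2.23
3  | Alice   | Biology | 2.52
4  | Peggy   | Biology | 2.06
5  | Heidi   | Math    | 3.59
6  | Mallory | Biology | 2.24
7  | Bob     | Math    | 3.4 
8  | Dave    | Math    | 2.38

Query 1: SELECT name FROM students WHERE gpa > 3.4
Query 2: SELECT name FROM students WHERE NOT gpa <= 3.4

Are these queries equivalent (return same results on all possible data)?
Yes, equivalent

Both queries return: [('Heidi',)]

Reason: Both filter gpa > 3.4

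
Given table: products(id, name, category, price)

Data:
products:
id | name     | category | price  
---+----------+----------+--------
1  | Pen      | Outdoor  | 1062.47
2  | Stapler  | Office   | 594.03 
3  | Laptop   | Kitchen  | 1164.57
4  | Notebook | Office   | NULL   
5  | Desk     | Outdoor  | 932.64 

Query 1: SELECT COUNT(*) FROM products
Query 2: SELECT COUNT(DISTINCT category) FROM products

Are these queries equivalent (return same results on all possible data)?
No, not equivalent

Query 1 returns: [(5,)]
Query 2 returns: [(3,)]

Reason: COUNT(*) counts rows, COUNT(DISTINCT category) counts unique categorys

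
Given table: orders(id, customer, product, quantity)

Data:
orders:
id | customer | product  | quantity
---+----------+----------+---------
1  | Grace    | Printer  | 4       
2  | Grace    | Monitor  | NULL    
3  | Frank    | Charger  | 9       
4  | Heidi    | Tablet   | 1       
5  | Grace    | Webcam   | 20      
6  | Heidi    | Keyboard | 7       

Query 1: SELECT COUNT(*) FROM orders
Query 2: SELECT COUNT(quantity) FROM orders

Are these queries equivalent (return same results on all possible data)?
No, not equivalent

Query 1 returns: [(6,)]
Query 2 returns: [(5,)]

Reason: COUNT(*) includes NULLs, COUNT(column) excludes them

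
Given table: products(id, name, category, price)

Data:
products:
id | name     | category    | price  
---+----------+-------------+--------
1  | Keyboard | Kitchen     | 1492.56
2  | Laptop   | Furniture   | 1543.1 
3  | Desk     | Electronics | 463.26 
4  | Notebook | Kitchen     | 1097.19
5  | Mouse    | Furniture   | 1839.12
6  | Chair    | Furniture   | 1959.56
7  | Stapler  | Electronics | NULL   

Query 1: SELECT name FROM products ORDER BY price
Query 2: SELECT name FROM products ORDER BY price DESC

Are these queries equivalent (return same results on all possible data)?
No, not equivalent

Query 1 returns: [('Stapler',), ('Desk',), ('Notebook',), ('Keyboard',), ('Laptop',), ('Mouse',), ('Chair',)]
Query 2 returns: [('Chair',), ('Mouse',), ('Laptop',), ('Keyboard',), ('Notebook',), ('Desk',), ('Stapler',)]

Reason: ASC vs DESC gives opposite ordering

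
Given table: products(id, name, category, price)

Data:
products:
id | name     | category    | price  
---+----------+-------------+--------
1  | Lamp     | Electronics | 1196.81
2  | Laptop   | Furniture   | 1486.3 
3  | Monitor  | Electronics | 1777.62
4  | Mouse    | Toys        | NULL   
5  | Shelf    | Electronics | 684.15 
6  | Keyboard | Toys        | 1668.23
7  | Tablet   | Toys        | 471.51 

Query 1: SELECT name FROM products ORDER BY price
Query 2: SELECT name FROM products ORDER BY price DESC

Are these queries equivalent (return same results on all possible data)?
No, not equivalent

Query 1 returns: [('Mouse',), ('Tablet',), ('Shelf',), ('Lamp',), ('Laptop',), ('Keyboard',), ('Monitor',)]
Query 2 returns: [('Monitor',), ('Keyboard',), ('Laptop',), ('Lamp',), ('Shelf',), ('Tablet',), ('Mouse',)]

Reason: ASC vs DESC gives opposite ordering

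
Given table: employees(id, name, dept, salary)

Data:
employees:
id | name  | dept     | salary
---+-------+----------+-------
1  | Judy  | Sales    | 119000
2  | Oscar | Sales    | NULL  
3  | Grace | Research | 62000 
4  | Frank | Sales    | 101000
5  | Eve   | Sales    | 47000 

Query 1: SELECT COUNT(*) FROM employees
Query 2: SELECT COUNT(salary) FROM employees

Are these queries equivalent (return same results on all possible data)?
No, not equivalent

Query 1 returns: [(5,)]
Query 2 returns: [(4,)]

Reason: COUNT(*) includes NULLs, COUNT(column) excludes them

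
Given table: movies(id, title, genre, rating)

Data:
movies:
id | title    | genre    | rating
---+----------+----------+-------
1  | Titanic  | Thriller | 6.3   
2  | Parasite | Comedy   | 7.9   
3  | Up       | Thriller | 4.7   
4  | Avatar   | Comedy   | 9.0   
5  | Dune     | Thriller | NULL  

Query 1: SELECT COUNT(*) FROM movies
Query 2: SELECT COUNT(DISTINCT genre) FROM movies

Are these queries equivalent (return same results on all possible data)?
No, not equivalent

Query 1 returns: [(5,)]
Query 2 returns: [(2,)]

Reason: COUNT(*) counts rows, COUNT(DISTINCT genre) counts unique genres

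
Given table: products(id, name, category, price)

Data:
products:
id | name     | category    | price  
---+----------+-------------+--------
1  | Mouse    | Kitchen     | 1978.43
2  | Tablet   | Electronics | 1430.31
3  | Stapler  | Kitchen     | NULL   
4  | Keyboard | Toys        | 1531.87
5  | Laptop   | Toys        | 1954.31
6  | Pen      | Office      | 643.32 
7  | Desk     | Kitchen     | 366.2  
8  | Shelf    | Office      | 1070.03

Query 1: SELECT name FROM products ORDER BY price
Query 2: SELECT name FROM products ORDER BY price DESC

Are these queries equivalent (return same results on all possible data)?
No, not equivalent

Query 1 returns: [('Stapler',), ('Desk',), ('Pen',), ('Shelf',), ('Tablet',), ('Keyboard',), ('Laptop',), ('Mouse',)]
Query 2 returns: [('Mouse',), ('Laptop',), ('Keyboard',), ('Tablet',), ('Shelf',), ('Pen',), ('Desk',), ('Stapler',)]

Reason: ASC vs DESC gives opposite ordering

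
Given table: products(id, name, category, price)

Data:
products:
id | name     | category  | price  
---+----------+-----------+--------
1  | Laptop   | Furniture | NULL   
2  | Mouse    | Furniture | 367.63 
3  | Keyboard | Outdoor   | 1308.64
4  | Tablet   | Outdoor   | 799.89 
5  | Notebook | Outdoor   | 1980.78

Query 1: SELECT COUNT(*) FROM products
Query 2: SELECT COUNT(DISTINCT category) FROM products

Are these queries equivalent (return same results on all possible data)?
No, not equivalent

Query 1 returns: [(5,)]
Query 2 returns: [(2,)]

Reason: COUNT(*) counts rows, COUNT(DISTINCT category) counts unique categorys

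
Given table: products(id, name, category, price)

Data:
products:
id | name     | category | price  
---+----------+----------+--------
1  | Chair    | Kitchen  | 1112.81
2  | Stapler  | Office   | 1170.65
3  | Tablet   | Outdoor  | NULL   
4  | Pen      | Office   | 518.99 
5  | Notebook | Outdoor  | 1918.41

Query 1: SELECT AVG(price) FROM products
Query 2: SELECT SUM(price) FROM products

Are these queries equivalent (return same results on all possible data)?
No, not equivalent

Query 1 returns: [(1180.2150000000001,)]
Query 2 returns: [(4720.860000000001,)]

Reason: AVG vs SUM give different aggregate values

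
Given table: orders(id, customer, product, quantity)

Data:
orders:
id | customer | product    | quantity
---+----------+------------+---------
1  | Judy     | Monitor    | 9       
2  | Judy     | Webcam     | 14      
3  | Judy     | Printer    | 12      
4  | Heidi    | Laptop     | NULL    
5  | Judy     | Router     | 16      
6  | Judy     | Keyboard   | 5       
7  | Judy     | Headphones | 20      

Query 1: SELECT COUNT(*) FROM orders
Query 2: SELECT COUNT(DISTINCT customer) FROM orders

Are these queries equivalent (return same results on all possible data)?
No, not equivalent

Query 1 returns: [(7,)]
Query 2 returns: [(2,)]

Reason: COUNT(*) counts rows, COUNT(DISTINCT customer) counts unique customers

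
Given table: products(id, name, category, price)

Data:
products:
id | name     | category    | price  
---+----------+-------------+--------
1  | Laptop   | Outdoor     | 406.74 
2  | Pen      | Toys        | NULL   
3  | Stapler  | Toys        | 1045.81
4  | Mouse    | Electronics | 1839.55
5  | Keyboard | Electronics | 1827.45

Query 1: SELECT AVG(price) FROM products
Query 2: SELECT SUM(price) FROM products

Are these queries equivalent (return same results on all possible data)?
No, not equivalent

Query 1 returns: [(1279.8875,)]
Query 2 returns: [(5119.55,)]

Reason: AVG vs SUM give different aggregate values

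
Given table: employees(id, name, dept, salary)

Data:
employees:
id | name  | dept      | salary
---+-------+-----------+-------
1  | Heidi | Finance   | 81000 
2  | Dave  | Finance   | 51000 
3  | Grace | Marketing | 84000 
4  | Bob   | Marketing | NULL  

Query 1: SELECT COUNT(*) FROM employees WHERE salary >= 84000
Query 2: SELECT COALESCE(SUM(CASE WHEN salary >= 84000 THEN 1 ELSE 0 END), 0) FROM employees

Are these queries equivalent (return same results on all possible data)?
Yes, equivalent

Both queries return: [(1,)]

Reason: COUNT with WHERE vs conditional SUM (COALESCE handles empty-table NULL)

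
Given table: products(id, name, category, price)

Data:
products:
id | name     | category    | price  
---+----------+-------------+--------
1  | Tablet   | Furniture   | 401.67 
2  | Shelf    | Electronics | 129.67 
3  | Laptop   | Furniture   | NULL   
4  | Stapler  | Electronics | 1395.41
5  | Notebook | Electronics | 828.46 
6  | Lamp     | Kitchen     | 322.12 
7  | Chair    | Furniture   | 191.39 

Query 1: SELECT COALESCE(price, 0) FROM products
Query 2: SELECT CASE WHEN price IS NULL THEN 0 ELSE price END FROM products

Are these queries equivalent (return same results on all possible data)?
Yes, equivalent

Both queries return: [(0,), (129.67,), (191.39,), (322.12,), (401.67,), (828.46,), (1395.41,)]

Reason: COALESCE vs CASE for NULL handling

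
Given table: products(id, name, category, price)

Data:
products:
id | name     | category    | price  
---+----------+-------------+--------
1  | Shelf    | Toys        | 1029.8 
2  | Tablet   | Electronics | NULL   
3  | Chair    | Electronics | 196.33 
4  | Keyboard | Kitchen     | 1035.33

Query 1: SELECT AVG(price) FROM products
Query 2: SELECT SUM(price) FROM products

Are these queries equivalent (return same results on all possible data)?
No, not equivalent

Query 1 returns: [(753.82,)]
Query 2 returns: [(2261.46,)]

Reason: AVG vs SUM give different aggregate values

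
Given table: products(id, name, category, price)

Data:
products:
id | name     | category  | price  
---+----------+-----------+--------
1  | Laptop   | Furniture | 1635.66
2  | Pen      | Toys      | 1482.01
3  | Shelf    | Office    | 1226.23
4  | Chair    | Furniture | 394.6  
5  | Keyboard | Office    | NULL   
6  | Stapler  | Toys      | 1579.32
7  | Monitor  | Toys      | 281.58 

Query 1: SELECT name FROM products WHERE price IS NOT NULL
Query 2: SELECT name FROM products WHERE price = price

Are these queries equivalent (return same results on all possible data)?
Yes, equivalent

Both queries return: [('Chair',), ('Laptop',), ('Monitor',), ('Pen',), ('Shelf',), ('Stapler',)]

Reason: IS NOT NULL vs self-equality (both exclude NULLs)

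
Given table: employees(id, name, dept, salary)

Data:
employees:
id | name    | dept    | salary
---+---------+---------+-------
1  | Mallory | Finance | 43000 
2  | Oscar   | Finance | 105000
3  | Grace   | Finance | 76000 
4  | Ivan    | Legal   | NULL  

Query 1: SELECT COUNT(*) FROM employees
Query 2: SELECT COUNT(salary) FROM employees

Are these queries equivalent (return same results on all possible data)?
No, not equivalent

Query 1 returns: [(4,)]
Query 2 returns: [(3,)]

Reason: COUNT(*) includes NULLs, COUNT(column) excludes them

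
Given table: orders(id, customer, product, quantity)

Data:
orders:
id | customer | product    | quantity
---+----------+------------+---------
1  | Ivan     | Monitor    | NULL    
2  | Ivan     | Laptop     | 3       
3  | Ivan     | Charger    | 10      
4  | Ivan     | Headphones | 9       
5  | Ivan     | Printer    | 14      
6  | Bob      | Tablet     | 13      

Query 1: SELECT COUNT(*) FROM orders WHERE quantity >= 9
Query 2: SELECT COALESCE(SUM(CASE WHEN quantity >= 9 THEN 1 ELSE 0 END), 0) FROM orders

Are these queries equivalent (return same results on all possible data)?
Yes, equivalent

Both queries return: [(4,)]

Reason: COUNT with WHERE vs conditional SUM (COALESCE handles empty-table NULL)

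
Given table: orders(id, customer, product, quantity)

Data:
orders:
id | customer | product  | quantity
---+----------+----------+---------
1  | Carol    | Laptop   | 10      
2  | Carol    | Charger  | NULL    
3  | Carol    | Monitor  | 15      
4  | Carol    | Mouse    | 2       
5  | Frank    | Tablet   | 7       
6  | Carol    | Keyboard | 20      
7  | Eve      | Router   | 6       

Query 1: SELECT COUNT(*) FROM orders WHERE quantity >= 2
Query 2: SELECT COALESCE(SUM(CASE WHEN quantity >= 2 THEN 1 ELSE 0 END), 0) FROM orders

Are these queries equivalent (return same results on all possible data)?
Yes, equivalent

Both queries return: [(6,)]

Reason: COUNT with WHERE vs conditional SUM (COALESCE handles empty-table NULL)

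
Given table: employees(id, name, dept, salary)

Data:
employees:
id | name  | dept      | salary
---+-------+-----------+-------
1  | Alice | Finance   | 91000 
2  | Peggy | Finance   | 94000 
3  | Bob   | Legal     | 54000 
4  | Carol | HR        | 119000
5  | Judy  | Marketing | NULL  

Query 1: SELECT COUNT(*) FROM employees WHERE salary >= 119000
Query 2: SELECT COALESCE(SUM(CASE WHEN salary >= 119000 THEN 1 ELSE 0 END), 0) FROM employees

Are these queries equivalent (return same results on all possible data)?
Yes, equivalent

Both queries return: [(1,)]

Reason: COUNT with WHERE vs conditional SUM (COALESCE handles empty-table NULL)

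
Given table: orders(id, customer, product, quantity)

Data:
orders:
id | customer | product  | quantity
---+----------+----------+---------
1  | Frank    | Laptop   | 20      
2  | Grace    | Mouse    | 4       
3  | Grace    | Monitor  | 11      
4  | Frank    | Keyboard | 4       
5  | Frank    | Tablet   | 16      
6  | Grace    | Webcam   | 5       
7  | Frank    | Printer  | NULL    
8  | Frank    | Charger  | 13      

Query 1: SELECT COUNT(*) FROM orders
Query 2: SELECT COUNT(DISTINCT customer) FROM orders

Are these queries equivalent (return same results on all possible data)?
No, not equivalent

Query 1 returns: [(8,)]
Query 2 returns: [(2,)]

Reason: COUNT(*) counts rows, COUNT(DISTINCT customer) counts unique customers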